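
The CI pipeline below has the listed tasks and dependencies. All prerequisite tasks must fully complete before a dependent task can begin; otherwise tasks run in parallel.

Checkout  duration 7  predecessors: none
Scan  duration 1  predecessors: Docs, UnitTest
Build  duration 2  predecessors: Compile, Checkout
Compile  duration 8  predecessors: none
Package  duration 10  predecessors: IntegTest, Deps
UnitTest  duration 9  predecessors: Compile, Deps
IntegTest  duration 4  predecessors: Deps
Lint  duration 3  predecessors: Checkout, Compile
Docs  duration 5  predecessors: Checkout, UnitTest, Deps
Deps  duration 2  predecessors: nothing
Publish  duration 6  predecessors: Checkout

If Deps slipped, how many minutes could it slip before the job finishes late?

Critical path: Compile→UnitTest→Docs→Scan = 8+9+5+1 = 23, so the finish is 23 minutes.
The longest chain containing Deps totals 17 minutes.
So Deps can slip 8 − 2 = 6 minutes.

6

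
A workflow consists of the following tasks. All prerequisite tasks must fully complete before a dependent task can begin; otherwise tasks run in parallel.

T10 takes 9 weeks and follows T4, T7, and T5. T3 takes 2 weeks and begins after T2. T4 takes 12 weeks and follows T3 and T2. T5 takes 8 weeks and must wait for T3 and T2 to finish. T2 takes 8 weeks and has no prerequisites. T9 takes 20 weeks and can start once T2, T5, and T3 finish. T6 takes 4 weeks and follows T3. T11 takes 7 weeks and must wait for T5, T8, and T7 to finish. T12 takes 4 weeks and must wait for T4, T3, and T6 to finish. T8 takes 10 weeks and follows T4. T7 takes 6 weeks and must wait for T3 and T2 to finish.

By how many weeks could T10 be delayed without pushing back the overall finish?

8

T2→T3→T4→T8→T11 = 8+2+12+10+7 = 39 sets the makespan at 39 weeks.
T10 finishes as early as 31 and must finish by 39.
Float = 39 − 31 = 8.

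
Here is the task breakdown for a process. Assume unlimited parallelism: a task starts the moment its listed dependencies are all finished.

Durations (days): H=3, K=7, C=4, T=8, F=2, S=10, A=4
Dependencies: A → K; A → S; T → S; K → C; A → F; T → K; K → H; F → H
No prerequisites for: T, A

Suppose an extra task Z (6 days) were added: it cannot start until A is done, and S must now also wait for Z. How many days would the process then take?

Originally the process takes 19 days.
With Z inserted, S now waits for max(T, A, Z).
New critical path: A→Z→S = 4+6+10 = 20 ⇒ 20 days.

20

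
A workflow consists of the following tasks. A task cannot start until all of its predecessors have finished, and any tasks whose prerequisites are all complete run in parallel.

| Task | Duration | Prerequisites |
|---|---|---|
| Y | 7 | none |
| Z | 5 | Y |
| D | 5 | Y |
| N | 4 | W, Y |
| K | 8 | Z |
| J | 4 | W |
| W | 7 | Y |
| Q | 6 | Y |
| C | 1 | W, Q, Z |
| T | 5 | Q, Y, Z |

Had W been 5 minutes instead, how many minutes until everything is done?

20

As given, the longest chain is Y→Z→K = 7+5+8 = 20, so the finish is 20 minutes.
W is off the critical path — its longest chain is 18 minutes, giving 2 of slack.
No other chain overtakes it, so the finish is 20 minutes.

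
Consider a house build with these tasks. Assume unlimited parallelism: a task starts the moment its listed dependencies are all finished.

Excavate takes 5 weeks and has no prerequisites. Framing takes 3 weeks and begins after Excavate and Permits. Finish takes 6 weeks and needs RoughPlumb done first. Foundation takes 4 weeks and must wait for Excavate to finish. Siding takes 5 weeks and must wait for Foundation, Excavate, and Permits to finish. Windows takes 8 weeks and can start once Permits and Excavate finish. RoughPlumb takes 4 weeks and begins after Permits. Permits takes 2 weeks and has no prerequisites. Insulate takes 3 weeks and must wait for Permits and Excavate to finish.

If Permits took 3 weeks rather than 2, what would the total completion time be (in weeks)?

Actual critical path: Excavate→Foundation→Siding = 5+4+5 = 14 ⇒ 14 weeks.
Permits has 2 weeks of float (longest path through it is 12).
No other chain overtakes it, so the finish is 14 weeks.

14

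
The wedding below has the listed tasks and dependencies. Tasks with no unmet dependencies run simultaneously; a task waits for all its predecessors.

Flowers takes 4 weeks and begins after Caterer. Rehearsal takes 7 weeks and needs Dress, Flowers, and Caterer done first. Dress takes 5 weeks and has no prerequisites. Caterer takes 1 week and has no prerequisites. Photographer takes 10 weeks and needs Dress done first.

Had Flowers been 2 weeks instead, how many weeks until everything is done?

The binding path is Dress→Photographer = 5+10 = 15; finish at 15 weeks.
Flowers is off the critical path — its longest chain is 12 weeks, giving 3 of slack.
That remains the longest chain; total 15 weeks.

15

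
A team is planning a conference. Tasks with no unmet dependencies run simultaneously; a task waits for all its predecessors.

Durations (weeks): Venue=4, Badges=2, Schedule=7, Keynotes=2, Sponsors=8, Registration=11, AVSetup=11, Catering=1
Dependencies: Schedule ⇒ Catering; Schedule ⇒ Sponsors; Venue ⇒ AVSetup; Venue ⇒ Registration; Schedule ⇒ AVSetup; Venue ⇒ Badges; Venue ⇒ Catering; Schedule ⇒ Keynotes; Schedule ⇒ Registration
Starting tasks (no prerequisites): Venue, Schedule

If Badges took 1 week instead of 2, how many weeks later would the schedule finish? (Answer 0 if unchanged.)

Actual critical path: Schedule→Registration = 7+11 = 18 ⇒ 18 weeks.
The longest path through Badges is only 6 weeks, so Badges has float 12.
The critical path is still Schedule→Registration; finish is now 18 weeks.
Change in finish: 18 − 18 = +0 weeks.

0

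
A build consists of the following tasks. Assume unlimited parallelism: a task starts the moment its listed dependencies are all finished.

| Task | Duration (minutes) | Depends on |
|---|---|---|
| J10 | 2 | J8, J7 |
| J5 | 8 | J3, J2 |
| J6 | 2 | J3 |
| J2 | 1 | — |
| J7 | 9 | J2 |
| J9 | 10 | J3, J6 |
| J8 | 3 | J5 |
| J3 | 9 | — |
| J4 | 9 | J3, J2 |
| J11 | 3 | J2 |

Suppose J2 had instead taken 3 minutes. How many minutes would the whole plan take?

The binding path is J3→J5→J8→J10 = 9+8+3+2 = 22; finish at 22 minutes.
The longest path through J2 is only 14 minutes, so J2 has float 8.
No other chain overtakes it, so the finish is 22 minutes.

22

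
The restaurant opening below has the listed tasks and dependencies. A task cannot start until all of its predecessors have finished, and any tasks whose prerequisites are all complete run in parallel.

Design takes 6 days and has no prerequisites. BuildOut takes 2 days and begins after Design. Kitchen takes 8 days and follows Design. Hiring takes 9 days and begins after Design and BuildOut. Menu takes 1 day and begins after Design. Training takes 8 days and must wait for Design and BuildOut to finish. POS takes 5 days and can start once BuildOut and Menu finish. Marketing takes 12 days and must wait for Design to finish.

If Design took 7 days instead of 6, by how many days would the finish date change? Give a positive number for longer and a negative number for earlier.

The binding path is Design→Marketing = 6+12 = 18; finish at 18 days.
Design is on the critical path; changing it to 7 makes that path 19 days.
That remains the longest chain; total 19 days.
Change in finish: 19 − 18 = +1 days.

1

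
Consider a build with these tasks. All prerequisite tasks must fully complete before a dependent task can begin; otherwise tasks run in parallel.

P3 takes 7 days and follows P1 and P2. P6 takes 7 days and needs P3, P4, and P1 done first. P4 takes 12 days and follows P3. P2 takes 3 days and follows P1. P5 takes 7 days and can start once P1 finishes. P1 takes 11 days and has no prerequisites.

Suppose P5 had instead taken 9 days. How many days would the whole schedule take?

The binding path is P1→P2→P3→P4→P6 = 11+3+7+12+7 = 40; finish at 40 days.
The longest path through P5 is only 18 days, so P5 has float 22.
The critical path is still P1→P2→P3→P4→P6; finish is now 40 days.

40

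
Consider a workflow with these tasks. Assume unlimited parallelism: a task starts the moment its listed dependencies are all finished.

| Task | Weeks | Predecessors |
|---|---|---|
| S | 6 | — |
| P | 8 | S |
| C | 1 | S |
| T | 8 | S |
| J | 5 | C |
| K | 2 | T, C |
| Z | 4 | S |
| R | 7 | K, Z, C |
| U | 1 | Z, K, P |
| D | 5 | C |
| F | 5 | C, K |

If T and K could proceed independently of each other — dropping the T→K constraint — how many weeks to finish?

With the dependency in place, S→T→K→R = 6+8+2+7 = 23 sets the finish at 23 weeks.
Without T→K, K's earliest start moves from 14 to 7.
After: S→Z→R = 6+4+7 = 17 → 17 weeks.

17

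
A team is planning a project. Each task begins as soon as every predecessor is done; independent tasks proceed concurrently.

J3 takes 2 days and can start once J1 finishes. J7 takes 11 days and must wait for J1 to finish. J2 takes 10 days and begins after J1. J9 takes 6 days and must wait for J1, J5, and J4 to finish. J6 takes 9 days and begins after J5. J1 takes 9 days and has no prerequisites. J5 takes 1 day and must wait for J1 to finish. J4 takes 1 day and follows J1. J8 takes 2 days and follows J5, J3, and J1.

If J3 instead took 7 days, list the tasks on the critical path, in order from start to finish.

J1, J7

The binding path is J1→J7 = 9+11 = 20; finish at 20 days.
J3 has 7 days of float (longest path through it is 13).
That remains the longest chain; total 20 days.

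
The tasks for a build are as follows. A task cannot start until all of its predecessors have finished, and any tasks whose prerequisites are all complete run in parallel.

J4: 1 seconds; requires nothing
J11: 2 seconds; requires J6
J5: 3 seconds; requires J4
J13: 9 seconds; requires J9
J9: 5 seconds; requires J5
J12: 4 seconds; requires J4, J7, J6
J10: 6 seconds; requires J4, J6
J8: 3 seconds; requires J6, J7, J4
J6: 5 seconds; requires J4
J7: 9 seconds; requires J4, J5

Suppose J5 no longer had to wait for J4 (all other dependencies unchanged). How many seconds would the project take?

With the dependency in place, J4→J5→J9→J13 = 1+3+5+9 = 18 sets the finish at 18 seconds.
Without J4→J5, J5's earliest start moves from 1 to 0.
New critical path: J5→J9→J13 = 3+5+9 = 17 ⇒ 17 seconds.

17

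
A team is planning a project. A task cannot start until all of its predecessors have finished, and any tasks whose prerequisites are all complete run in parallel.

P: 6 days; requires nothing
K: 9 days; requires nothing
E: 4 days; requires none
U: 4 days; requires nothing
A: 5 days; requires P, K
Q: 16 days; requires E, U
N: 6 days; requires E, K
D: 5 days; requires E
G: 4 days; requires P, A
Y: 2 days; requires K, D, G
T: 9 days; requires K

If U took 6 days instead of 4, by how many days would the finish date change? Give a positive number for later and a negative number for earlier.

2

Baseline: U→Q = 4+16 = 20 → 20 days.
U lies on that path, so at 6 days the path becomes 22 days.
No other chain overtakes it, so the finish is 22 days.
Change in finish: 22 − 20 = +2 days.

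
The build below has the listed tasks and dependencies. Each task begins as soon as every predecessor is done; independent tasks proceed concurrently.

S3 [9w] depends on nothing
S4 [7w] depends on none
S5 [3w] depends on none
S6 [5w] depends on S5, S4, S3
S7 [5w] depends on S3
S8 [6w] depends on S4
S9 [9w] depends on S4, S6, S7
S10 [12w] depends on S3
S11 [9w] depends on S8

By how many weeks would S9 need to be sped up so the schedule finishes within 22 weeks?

1

Current finish: 23 weeks; target: 22.
S9 is on every critical path, so each week cut from S9 cuts the finish by one (this holds down to a finish of 22).
Need 23 − 22 = 1 week off S9 → S9 becomes 8 weeks, finish becomes 22.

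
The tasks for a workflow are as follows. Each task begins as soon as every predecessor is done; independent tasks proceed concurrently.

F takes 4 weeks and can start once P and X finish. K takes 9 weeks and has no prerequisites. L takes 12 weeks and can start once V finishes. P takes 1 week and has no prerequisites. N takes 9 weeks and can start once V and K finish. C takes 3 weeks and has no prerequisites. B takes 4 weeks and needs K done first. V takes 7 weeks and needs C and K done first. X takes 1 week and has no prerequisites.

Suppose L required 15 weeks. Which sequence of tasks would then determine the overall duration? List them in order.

K, V, L

Actual critical path: K→V→L = 9+7+12 = 28 ⇒ 28 weeks.
Since L is critical, the +3 change carries straight to that chain (now 31 weeks).
No other chain overtakes it, so the finish is 31 weeks.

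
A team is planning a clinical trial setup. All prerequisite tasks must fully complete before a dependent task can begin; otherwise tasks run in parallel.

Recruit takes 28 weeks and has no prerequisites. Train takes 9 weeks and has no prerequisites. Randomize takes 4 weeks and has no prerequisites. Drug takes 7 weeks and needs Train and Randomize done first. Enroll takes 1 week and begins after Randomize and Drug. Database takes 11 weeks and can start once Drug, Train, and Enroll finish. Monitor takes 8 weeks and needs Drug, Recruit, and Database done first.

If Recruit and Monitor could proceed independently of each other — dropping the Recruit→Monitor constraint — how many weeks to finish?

Before: longest chain Recruit→Monitor = 28+8 = 36, finish 36.
Dropping Recruit→Monitor doesn't change Monitor's earliest start (28); another predecessor still binds.
The longest chain is now Train→Drug→Enroll→Database→Monitor = 9+7+1+11+8 = 36, so the project takes 36 weeks.

36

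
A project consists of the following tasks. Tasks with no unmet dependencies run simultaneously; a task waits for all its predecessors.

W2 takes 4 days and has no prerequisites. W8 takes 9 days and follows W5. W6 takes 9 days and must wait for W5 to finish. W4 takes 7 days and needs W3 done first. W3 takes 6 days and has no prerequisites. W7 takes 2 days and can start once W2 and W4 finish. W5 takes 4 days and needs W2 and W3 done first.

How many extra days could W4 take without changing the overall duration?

4

The longest chain is W3→W5→W6 = 6+4+9 = 19; overall finish 19 days.
W4 finishes as early as 13 and must finish by 17.
So W4 can slip 17 − 13 = 4 days.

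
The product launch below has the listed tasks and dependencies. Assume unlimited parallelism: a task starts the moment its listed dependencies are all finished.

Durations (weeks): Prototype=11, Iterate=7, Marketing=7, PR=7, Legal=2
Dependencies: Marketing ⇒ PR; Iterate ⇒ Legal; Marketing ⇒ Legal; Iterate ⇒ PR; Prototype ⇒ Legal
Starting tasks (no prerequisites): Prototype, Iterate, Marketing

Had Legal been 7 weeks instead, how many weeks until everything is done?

18

As given, the longest chain is Iterate→PR = 7+7 = 14, so the finish is 14 weeks.
The longest path through Legal is only 13 weeks, so Legal has float 1.
New critical path: Prototype→Legal = 11+7 = 18 ⇒ 18 weeks.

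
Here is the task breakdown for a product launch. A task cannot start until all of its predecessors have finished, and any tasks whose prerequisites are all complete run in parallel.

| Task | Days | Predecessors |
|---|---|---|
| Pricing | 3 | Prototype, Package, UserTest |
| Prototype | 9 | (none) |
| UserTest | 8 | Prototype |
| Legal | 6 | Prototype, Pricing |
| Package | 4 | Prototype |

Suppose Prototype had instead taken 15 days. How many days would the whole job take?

32

Critical path before the change: Prototype→UserTest→Pricing→Legal = 9+8+3+6 = 26 giving 26 days.
Prototype lies on that path, so at 15 days the path becomes 32 days.
The critical path is still Prototype→UserTest→Pricing→Legal; finish is now 32 days.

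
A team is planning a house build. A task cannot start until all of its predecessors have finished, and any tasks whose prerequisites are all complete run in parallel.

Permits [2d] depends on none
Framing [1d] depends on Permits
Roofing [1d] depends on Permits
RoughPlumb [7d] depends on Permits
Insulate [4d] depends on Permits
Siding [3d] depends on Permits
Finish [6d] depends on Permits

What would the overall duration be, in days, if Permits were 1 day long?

8

Critical path before the change: Permits→RoughPlumb = 2+7 = 9 giving 9 days.
Permits lies on that path, so at 1 day the path becomes 8 days.
The critical path is still Permits→RoughPlumb; finish is now 8 days.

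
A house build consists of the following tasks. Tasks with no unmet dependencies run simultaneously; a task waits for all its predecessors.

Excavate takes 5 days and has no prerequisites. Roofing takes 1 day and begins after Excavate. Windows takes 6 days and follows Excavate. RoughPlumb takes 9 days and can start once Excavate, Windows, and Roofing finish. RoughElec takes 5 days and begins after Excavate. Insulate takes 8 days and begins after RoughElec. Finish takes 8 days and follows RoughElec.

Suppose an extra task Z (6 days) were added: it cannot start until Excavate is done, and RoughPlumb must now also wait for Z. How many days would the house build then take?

Originally the house build takes 20 days.
With Z inserted, RoughPlumb now waits for max(Excavate, Windows, Roofing, Z).
New critical path: Excavate→Z→RoughPlumb = 5+6+9 = 20 ⇒ 20 days.

20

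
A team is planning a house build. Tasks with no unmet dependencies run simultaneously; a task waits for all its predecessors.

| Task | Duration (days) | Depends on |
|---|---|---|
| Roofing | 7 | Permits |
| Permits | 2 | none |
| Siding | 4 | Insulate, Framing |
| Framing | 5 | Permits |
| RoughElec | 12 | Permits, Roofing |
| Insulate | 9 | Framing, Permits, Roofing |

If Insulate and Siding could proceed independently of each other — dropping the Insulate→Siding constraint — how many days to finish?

21

Before: longest chain Permits→Roofing→Insulate→Siding = 2+7+9+4 = 22, finish 22.
Without Insulate→Siding, Siding's earliest start moves from 18 to 7.
After: Permits→Roofing→RoughElec = 2+7+12 = 21 → 21 days.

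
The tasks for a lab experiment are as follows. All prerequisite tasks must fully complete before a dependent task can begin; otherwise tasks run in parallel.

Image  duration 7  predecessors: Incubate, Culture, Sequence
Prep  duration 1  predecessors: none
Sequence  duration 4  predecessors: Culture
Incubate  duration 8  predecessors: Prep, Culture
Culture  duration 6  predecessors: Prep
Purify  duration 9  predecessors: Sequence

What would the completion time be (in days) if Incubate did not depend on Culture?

20

Original critical path: Prep→Culture→Incubate→Image = 1+6+8+7 = 22 ⇒ 22 days.
Without Culture→Incubate, Incubate's earliest start moves from 7 to 1.
New critical path: Prep→Culture→Sequence→Purify = 1+6+4+9 = 20 ⇒ 20 days.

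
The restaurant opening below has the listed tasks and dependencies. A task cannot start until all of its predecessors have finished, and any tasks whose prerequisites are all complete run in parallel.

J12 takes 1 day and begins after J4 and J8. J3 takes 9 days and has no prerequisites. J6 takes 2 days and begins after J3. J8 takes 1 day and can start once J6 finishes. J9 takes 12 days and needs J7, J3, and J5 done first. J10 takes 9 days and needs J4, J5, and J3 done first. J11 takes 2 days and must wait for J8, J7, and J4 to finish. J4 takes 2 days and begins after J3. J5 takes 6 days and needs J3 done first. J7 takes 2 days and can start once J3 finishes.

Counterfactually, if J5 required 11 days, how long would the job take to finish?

32

Critical path before the change: J3→J5→J9 = 9+6+12 = 27 giving 27 days.
J5 is on the critical path; changing it to 11 makes that path 32 days.
That remains the longest chain; total 32 days.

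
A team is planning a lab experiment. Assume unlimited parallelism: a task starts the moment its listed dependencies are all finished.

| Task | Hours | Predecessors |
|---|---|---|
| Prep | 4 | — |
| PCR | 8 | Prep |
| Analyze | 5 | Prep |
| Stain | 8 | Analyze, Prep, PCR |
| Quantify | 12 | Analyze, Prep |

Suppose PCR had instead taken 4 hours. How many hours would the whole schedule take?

21

As given, the longest chain is Prep→Analyze→Quantify = 4+5+12 = 21, so the finish is 21 hours.
PCR has 1 hour of float (longest path through it is 20).
The critical path is still Prep→Analyze→Quantify; finish is now 21 hours.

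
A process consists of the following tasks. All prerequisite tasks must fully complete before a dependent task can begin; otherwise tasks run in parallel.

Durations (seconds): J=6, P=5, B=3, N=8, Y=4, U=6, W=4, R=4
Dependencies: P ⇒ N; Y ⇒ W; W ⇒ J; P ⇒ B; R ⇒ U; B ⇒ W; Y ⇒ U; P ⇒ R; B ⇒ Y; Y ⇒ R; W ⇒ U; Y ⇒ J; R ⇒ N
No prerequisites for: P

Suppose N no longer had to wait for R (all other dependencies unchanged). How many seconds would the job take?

22

Before: longest chain P→B→Y→R→N = 5+3+4+4+8 = 24, finish 24.
Without R→N, N's earliest start moves from 16 to 5.
The longest chain is now P→B→Y→R→U = 5+3+4+4+6 = 22, so the job takes 22 seconds.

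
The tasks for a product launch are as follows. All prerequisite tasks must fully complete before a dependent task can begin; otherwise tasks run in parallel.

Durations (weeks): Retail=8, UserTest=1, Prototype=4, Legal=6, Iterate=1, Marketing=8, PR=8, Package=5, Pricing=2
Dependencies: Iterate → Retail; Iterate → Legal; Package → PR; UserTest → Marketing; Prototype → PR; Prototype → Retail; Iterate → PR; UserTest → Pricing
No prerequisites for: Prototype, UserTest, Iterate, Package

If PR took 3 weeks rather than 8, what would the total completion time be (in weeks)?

12

The binding path is Package→PR = 5+8 = 13; finish at 13 weeks.
PR lies on that path, so at 3 weeks the path becomes 8 weeks.
Now Prototype→Retail = 4+8 = 12 is longest, so the finish becomes 12 weeks.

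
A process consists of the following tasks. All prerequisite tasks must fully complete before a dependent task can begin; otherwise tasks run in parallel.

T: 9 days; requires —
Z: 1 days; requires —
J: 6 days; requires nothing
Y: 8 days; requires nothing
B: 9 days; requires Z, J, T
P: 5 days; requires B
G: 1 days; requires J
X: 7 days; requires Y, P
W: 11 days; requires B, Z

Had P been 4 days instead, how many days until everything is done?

Actual critical path: T→B→P→X = 9+9+5+7 = 30 ⇒ 30 days.
P lies on that path, so at 4 days the path becomes 29 days.
The critical path is still T→B→P→X; finish is now 29 days.

29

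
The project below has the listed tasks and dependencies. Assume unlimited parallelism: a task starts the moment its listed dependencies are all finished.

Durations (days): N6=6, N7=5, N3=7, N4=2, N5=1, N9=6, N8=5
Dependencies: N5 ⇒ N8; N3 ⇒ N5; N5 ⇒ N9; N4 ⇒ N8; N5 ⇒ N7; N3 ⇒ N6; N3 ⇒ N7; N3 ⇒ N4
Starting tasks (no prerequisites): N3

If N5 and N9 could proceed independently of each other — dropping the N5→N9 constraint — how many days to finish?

14

Before: longest chain N3→N4→N8 = 7+2+5 = 14, finish 14.
Without N5→N9, N9's earliest start moves from 8 to 0.
New critical path: N3→N4→N8 = 7+2+5 = 14 ⇒ 14 days.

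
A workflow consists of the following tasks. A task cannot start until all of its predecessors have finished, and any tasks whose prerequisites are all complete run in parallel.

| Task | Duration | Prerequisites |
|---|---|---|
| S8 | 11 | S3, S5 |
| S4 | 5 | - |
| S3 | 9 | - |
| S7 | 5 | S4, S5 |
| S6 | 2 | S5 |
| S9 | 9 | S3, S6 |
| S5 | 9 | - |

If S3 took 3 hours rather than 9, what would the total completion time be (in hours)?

20

The binding path is S3→S8 = 9+11 = 20; finish at 20 hours.
S3 lies on that path, so at 3 hours the path becomes 14 hours.
New critical path: S5→S6→S9 = 9+2+9 = 20 ⇒ 20 hours.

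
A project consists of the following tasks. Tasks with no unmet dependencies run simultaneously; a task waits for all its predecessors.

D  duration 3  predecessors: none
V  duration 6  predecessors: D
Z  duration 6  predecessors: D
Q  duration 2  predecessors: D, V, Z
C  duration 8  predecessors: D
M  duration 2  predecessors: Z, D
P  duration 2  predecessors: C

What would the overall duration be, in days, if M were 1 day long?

Critical path before the change: D→C→P = 3+8+2 = 13 giving 13 days.
M has 2 days of float (longest path through it is 11).
That remains the longest chain; total 13 days.

13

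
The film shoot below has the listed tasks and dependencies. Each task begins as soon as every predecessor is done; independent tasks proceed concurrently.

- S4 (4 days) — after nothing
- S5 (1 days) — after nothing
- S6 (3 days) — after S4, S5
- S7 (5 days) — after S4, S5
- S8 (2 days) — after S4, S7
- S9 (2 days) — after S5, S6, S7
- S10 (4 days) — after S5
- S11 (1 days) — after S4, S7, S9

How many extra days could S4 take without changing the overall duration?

0

S4→S7→S9→S11 = 4+5+2+1 = 12 sets the makespan at 12 days.
Longest path through S4: 12 days (earliest finish 4, latest finish 4).
Slack of S4 = 0 − 0 = 0 days.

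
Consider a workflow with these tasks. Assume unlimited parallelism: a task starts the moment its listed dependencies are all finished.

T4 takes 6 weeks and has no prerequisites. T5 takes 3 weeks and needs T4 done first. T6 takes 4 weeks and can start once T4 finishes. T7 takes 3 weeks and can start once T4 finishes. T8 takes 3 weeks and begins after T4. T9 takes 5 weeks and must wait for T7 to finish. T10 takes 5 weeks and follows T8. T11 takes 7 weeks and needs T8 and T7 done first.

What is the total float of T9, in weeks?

2

Critical path: T4→T7→T11 = 6+3+7 = 16, so the finish is 16 weeks.
T9 finishes as early as 14 and must finish by 16.
So T9 can slip 16 − 14 = 2 weeks.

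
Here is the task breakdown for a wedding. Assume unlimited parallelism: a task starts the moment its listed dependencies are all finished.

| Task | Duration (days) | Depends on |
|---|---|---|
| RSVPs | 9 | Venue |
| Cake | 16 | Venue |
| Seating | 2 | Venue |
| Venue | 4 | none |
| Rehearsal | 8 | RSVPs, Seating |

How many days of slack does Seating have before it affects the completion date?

7

Venue→RSVPs→Rehearsal = 4+9+8 = 21 sets the makespan at 21 days.
Longest path through Seating: 14 days (earliest finish 6, latest finish 13).
Slack of Seating = 11 − 4 = 7 days.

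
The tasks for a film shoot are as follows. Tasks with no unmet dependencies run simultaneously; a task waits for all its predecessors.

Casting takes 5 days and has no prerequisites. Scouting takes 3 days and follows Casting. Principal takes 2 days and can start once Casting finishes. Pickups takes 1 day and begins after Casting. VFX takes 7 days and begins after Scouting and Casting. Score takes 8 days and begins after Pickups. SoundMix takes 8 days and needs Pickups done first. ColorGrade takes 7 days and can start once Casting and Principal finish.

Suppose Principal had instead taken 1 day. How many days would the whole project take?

Baseline: Casting→Scouting→VFX = 5+3+7 = 15 → 15 days.
Principal has 1 day of float (longest path through it is 14).
The critical path is still Casting→Scouting→VFX; finish is now 15 days.

15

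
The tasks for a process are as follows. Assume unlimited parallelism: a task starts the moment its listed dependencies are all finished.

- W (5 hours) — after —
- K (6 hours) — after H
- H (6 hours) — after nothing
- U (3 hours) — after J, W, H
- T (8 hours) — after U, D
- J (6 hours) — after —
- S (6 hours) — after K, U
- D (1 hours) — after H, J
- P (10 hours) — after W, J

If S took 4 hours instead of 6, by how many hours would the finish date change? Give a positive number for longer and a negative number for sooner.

-1

The binding path is H→K→S = 6+6+6 = 18; finish at 18 hours.
S lies on that path, so at 4 hours the path becomes 16 hours.
Now J→U→T = 6+3+8 = 17 is longest, so the finish becomes 17 hours.
Change in finish: 17 − 18 = -1 hours.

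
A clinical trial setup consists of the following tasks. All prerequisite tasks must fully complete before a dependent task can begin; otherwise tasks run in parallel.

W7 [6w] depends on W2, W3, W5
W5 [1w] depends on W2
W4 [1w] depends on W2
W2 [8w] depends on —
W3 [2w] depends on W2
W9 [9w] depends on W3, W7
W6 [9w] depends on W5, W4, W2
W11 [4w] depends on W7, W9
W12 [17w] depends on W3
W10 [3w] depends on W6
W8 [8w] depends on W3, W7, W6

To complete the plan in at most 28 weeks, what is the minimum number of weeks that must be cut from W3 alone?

1

Current finish: 29 weeks; target: 28.
W3 is on every critical path, so each week cut from W3 cuts the finish by one (this holds down to a finish of 28).
Need 29 − 28 = 1 week off W3 → W3 becomes 1 week, finish becomes 28.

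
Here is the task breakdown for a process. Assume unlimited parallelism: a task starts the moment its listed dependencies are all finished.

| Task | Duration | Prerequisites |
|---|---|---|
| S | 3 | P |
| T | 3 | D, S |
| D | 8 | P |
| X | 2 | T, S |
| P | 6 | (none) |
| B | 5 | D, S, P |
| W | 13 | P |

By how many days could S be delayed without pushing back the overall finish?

5

The longest chain is P→D→T→X = 6+8+3+2 = 19; overall finish 19 days.
The longest chain containing S totals 14 days.
Slack of S = 11 − 6 = 5 days.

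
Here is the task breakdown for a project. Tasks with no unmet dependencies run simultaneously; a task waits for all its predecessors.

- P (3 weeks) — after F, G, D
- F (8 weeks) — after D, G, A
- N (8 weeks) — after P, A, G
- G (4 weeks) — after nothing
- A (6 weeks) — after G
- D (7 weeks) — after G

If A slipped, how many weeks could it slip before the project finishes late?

1

Critical path: G→D→F→P→N = 4+7+8+3+8 = 30, so the finish is 30 weeks.
A finishes as early as 10 and must finish by 11.
So A can slip 11 − 10 = 1 week.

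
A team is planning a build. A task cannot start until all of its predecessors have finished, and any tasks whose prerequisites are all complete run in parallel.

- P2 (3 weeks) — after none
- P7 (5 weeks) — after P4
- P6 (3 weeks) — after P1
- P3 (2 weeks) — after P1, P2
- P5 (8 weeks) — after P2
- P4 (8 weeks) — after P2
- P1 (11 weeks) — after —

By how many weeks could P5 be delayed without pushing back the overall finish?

Critical path: P2→P4→P7 = 3+8+5 = 16, so the finish is 16 weeks.
Longest path through P5: 11 weeks (earliest finish 11, latest finish 16).
So P5 can slip 16 − 11 = 5 weeks.

5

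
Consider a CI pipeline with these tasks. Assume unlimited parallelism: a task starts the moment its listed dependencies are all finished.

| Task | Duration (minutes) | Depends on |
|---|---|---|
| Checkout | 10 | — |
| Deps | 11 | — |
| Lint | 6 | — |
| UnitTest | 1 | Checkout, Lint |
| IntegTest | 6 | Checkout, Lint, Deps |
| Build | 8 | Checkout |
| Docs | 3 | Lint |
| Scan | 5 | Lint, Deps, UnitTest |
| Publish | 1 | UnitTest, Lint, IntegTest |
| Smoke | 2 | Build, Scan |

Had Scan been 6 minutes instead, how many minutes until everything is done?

20

Baseline: Checkout→Build→Smoke = 10+8+2 = 20 → 20 minutes.
Scan has 2 minutes of float (longest path through it is 18).
The critical path is still Checkout→Build→Smoke; finish is now 20 minutes.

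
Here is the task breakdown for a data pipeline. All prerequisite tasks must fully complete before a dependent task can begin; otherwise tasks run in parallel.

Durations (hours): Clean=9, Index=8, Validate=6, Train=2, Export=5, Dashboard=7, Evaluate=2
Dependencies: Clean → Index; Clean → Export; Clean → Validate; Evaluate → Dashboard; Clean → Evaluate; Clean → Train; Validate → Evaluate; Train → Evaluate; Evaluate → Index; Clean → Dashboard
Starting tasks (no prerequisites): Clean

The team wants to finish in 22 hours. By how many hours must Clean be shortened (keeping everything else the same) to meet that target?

3

Current finish: 25 hours; target: 22.
Clean is on every critical path, so each hour cut from Clean cuts the finish by one (this holds down to a finish of 17).
Need 25 − 22 = 3 hours off Clean → Clean becomes 6 hours, finish becomes 22.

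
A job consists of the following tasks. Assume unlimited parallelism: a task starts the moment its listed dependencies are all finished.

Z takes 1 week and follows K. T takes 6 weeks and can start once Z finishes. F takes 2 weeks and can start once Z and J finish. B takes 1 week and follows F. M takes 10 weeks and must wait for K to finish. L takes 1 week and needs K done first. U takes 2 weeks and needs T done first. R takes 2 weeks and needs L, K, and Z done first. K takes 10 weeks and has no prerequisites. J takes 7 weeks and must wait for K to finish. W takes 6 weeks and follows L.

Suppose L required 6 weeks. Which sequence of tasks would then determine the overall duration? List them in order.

Critical path before the change: K→M = 10+10 = 20 giving 20 weeks.
L is off the critical path — its longest chain is 17 weeks, giving 3 of slack.
Now K→L→W = 10+6+6 = 22 is longest, so the finish becomes 22 weeks.

K, L, W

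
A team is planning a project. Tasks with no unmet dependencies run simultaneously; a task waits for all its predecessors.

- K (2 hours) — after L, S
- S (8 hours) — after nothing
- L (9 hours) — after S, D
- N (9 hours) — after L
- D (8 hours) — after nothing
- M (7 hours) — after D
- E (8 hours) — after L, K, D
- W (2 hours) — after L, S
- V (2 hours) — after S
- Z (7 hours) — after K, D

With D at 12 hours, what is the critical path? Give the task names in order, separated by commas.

Critical path before the change: D→L→K→E = 8+9+2+8 = 27 giving 27 hours.
D lies on that path, so at 12 hours the path becomes 31 hours.
That remains the longest chain; total 31 hours.

D, L, K, E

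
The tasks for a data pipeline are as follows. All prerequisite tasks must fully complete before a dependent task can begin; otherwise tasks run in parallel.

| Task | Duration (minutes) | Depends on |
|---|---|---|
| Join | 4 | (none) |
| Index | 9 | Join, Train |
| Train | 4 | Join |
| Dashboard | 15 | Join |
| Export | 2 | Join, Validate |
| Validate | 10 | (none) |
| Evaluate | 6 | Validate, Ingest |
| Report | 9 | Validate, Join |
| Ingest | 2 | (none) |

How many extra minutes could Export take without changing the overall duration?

The longest chain is Validate→Report = 10+9 = 19; overall finish 19 minutes.
The longest chain containing Export totals 12 minutes.
Float = 19 − 12 = 7.

7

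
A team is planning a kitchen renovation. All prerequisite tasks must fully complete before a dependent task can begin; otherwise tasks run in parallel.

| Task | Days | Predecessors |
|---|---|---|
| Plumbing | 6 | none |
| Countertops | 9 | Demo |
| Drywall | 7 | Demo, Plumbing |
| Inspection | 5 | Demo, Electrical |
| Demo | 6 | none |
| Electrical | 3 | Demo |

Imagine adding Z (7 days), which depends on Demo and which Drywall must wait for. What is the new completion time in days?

20

Originally the project takes 15 days.
With Z inserted, Drywall now waits for max(Demo, Plumbing, Z).
New critical path: Demo→Z→Drywall = 6+7+7 = 20 ⇒ 20 days.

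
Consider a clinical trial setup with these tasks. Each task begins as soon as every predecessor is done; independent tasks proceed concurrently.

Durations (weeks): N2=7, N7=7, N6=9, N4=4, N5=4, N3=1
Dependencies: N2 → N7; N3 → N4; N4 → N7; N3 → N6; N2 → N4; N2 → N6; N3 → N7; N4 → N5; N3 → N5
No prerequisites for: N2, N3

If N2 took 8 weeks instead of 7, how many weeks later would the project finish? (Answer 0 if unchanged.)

1

Baseline: N2→N4→N7 = 7+4+7 = 18 → 18 weeks.
N2 is on the critical path; changing it to 8 makes that path 19 weeks.
The critical path is still N2→N4→N7; finish is now 19 weeks.
Change in finish: 19 − 18 = +1 weeks.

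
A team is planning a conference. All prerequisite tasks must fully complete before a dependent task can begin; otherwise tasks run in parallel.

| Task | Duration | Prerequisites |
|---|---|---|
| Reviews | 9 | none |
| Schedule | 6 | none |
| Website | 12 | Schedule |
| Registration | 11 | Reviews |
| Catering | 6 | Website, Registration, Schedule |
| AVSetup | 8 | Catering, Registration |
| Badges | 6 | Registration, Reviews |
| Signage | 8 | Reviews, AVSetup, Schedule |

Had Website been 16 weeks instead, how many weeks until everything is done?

44

Baseline: Reviews→Registration→Catering→AVSetup→Signage = 9+11+6+8+8 = 42 → 42 weeks.
The longest path through Website is only 40 weeks, so Website has float 2.
The binding chain switches to Schedule→Website→Catering→AVSetup→Signage = 6+16+6+8+8 = 44; finish 44 weeks.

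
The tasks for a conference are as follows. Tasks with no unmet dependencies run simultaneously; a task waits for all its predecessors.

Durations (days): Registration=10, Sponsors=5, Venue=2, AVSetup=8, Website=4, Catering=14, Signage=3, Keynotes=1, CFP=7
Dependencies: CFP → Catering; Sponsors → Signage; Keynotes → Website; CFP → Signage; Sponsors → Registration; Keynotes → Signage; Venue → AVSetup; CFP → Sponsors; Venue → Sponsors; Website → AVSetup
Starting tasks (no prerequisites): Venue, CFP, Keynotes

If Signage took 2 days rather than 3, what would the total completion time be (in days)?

Actual critical path: CFP→Sponsors→Registration = 7+5+10 = 22 ⇒ 22 days.
Signage is off the critical path — its longest chain is 15 days, giving 7 of slack.
That remains the longest chain; total 22 days.

22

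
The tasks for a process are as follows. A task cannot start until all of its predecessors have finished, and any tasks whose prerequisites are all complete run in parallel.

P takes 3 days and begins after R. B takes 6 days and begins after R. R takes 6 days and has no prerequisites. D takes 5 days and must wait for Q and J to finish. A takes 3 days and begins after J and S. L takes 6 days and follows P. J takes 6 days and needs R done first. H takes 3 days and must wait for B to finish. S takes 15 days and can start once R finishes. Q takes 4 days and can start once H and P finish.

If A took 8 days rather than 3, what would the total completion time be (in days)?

29

The binding path is R→S→A = 6+15+3 = 24; finish at 24 days.
Since A is critical, the +5 change carries straight to that chain (now 29 days).
The critical path is still R→S→A; finish is now 29 days.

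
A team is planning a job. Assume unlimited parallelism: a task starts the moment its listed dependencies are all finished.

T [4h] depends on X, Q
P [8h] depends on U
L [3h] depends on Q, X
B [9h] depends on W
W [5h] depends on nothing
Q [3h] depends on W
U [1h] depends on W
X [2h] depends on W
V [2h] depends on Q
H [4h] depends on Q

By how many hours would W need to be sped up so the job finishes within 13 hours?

1

Current finish: 14 hours; target: 13.
W is on every critical path, so each hour cut from W cuts the finish by one (this holds down to a finish of 10).
Need 14 − 13 = 1 hour off W → W becomes 4 hours, finish becomes 13.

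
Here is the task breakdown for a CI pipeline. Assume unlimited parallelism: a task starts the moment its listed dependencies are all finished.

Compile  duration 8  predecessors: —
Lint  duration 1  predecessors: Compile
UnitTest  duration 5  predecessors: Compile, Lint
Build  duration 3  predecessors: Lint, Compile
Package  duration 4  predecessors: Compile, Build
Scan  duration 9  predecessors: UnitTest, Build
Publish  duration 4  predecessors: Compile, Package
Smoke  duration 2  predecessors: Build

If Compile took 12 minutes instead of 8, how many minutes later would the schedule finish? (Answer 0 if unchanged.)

4

As given, the longest chain is Compile→Lint→UnitTest→Scan = 8+1+5+9 = 23, so the finish is 23 minutes.
Compile is on the critical path; changing it to 12 makes that path 27 minutes.
No other chain overtakes it, so the finish is 27 minutes.
Change in finish: 27 − 23 = +4 minutes.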